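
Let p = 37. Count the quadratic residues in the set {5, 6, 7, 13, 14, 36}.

2

(5/37) = -1 → non-residue.
(6/37) = -1 → non-residue.
(7/37) = +1 → QR.
(13/37) = -1 → non-residue.
(14/37) = -1 → non-residue.
(36/37) = +1 → QR.
Total quadratic residues among the 6: 2.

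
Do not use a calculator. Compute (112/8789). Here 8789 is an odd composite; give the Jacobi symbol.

Pull out 2^4: since 8789 ≡ 5 (mod 8), (2/8789) = -1, so (2/8789)^4 = +1.
Reciprocity: 7 ≡ 3 and 8789 ≡ 1 (mod 4), so (7/8789) = +(8789/7).
Reduce top mod 7: now compute (4/7).
Pull out 2^2: since 7 ≡ 7 (mod 8), (2/7) = +1, so (2/7)^2 = +1.
Reached (1/7) = 1. Collecting the sign flips along the way, the symbol is +1.

1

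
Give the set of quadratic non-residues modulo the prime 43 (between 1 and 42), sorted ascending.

Square k = 1,…,21 (k and 43−k give the same square):
1²=1, 2²=4, 3²=9, 4²=16, 5²=25, 6²=36, 7²≡6, 8²≡21, 9²≡38, 10²≡14, 11²≡35, 12²≡15, 13²≡40, 14²≡24, 15²≡10, 16²≡41, 17²≡31, 18²≡23, 19²≡17, 20²≡13, 21²≡11 (mod 43).
The residues are {1, 4, 6, 9, 10, 11, 13, 14, 15, 16, 17, 21, 23, 24, 25, 31, 35, 36, 38, 40, 41}; the non-residues are the remaining 21 nonzero classes.

2, 3, 5, 7, 8, 12, 18, 19, 20, 22, 26, 27, 28, 29, 30, 32, 33, 34, 37, 39, 42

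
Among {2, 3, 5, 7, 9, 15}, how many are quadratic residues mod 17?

(2/17) = +1 → QR.
(3/17) = -1 → non-residue.
(5/17) = -1 → non-residue.
(7/17) = -1 → non-residue.
(9/17) = +1 → QR.
(15/17) = +1 → QR.
Total quadratic residues among the 6: 3.

3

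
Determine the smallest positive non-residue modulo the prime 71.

(2/71) = +1, so 2 is a residue.
(3/71) = +1, so 3 is a residue.
(4/71) = +1, so 4 is a residue.
(5/71) = +1, so 5 is a residue.
(6/71) = +1, so 6 is a residue.
(7/71) = −1, so 7 is the smallest positive non-residue mod 71.

7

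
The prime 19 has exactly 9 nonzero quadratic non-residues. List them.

2, 3, 8, 10, 12, 13, 14, 15, 18

Square k = 1,…,9 (k and 19−k give the same square):
1²=1, 2²=4, 3²=9, 4²=16, 5²≡6, 6²≡17, 7²≡11, 8²≡7, 9²≡5 (mod 19).
The residues are {1, 4, 5, 6, 7, 9, 11, 16, 17}; the non-residues are the remaining 9 nonzero classes.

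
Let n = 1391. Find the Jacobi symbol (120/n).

1

Pull out 2^3: since 1391 ≡ 7 (mod 8), (2/1391) = +1, so (2/1391)^3 = +1.
Reciprocity: 15 ≡ 3 and 1391 ≡ 3 (mod 4), so (15/1391) = −(1391/15).
Reduce top mod 15: now compute (11/15).
Reciprocity: 11 ≡ 3 and 15 ≡ 3 (mod 4), so (11/15) = −(15/11).
Reduce top mod 11: now compute (4/11).
Pull out 2^2: since 11 ≡ 3 (mod 8), (2/11) = -1, so (2/11)^2 = +1.
Reached (1/11) = 1. Collecting the sign flips along the way, the symbol is +1.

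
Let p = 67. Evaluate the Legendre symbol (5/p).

-1

Euler's criterion: (5/67) ≡ 5^33 (mod 67).
5^2 ≡ 25 (mod 67)
5^4 ≡ 22 (mod 67)
5^8 ≡ 15 (mod 67)
5^16 ≡ 24 (mod 67)
5^32 ≡ 40 (mod 67)
5^33 = 5^(32+1) ≡ 66 (mod 67).
Result is 66 ≡ −1, so (5/67) = −1.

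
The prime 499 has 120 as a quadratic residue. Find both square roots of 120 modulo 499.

Since 499 ≡ 3 (mod 4), a square root of 120 is 120^((499+1)/4) = 120^125 mod 499.
Repeated squaring: 120^2≡428, 120^4≡51, 120^8≡106, 120^16≡258, 120^32≡197, 120^64≡386 (mod 499).
120^125 = 120^(64+32+16+8+4+1) ≡ 46 (mod 499).
Check: 46² = 2116 ≡ 120 (mod 499). The two roots are 46 and 453.

46, 453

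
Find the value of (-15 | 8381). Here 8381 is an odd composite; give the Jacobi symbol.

-1

First reduce: -15 ≡ 8366 (mod 8381).
Pull out 2: since 8381 ≡ 5 (mod 8), (2/8381) = -1.
Reciprocity: 4183 ≡ 3 and 8381 ≡ 1 (mod 4), so (4183/8381) = +(8381/4183).
Reduce top mod 4183: now compute (15/4183).
Reciprocity: 15 ≡ 3 and 4183 ≡ 3 (mod 4), so (15/4183) = −(4183/15).
Reduce top mod 15: now compute (13/15).
Reciprocity: 13 ≡ 1 and 15 ≡ 3 (mod 4), so (13/15) = +(15/13).
Reduce top mod 13: now compute (2/13).
Pull out 2: since 13 ≡ 5 (mod 8), (2/13) = -1.
Reached (1/13) = 1. Collecting the sign flips along the way, the symbol is -1.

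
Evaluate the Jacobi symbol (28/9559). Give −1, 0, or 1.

Pull out 2^2: since 9559 ≡ 7 (mod 8), (2/9559) = +1, so (2/9559)^2 = +1.
Reciprocity: 7 ≡ 3 and 9559 ≡ 3 (mod 4), so (7/9559) = −(9559/7).
Reduce top mod 7: now compute (4/7).
Pull out 2^2: since 7 ≡ 7 (mod 8), (2/7) = +1, so (2/7)^2 = +1.
Reached (1/7) = 1. Collecting the sign flips along the way, the symbol is -1.

-1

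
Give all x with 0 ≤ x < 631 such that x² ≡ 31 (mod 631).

250, 381

Since 631 ≡ 3 (mod 4), a square root of 31 is 31^((631+1)/4) = 31^158 mod 631.
Repeated squaring: 31^2≡330, 31^4≡368, 31^8≡390, 31^16≡29, 31^32≡210, 31^64≡561, 31^128≡483 (mod 631).
31^158 = 31^(128+16+8+4+2) ≡ 250 (mod 631).
Check: 250² = 62500 ≡ 31 (mod 631). The two roots are 250 and 381.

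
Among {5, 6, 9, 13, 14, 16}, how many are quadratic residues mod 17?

3

(5/17) = -1 → non-residue.
(6/17) = -1 → non-residue.
(9/17) = +1 → QR.
(13/17) = +1 → QR.
(14/17) = -1 → non-residue.
(16/17) = +1 → QR.
Total quadratic residues among the 6: 3.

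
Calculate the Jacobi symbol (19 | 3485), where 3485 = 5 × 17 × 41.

Reciprocity: 19 ≡ 3 and 3485 ≡ 1 (mod 4), so (19/3485) = +(3485/19).
Reduce top mod 19: now compute (8/19).
Pull out 2^3: since 19 ≡ 3 (mod 8), (2/19) = -1, so (2/19)^3 = -1.
Reached (1/19) = 1. Collecting the sign flips along the way, the symbol is -1.

-1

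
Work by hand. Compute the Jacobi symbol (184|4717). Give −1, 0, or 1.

-1

Pull out 2^3: since 4717 ≡ 5 (mod 8), (2/4717) = -1, so (2/4717)^3 = -1.
Reciprocity: 23 ≡ 3 and 4717 ≡ 1 (mod 4), so (23/4717) = +(4717/23).
Reduce top mod 23: now compute (2/23).
Pull out 2: since 23 ≡ 7 (mod 8), (2/23) = +1.
Reached (1/23) = 1. Collecting the sign flips along the way, the symbol is -1.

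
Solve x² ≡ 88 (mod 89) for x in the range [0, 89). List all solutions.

89 ≡ 1 (mod 4), so we find a root by search.
Trying successive values, 34² = 1156 ≡ 88 (mod 89). The other root is 89 − 34 = 55.

34, 55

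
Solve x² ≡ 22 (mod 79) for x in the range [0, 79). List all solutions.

Since 79 ≡ 3 (mod 4), a square root of 22 is 22^((79+1)/4) = 22^20 mod 79.
Repeated squaring: 22^2≡10, 22^4≡21, 22^8≡46, 22^16≡62 (mod 79).
22^20 = 22^(16+4) ≡ 38 (mod 79).
Check: 38² = 1444 ≡ 22 (mod 79). The two roots are 38 and 41.

38, 41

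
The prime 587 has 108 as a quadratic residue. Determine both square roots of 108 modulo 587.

252, 335

Since 587 ≡ 3 (mod 4), a square root of 108 is 108^((587+1)/4) = 108^147 mod 587.
Repeated squaring: 108^2≡511, 108^4≡493, 108^8≡31, 108^16≡374, 108^32≡170, 108^64≡137, 108^128≡572 (mod 587).
108^147 = 108^(128+16+2+1) ≡ 252 (mod 587).
Check: 252² = 63504 ≡ 108 (mod 587). The two roots are 252 and 335.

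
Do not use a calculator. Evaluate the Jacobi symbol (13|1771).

1

Reciprocity: 13 ≡ 1 and 1771 ≡ 3 (mod 4), so (13/1771) = +(1771/13).
Reduce top mod 13: now compute (3/13).
Reciprocity: 3 ≡ 3 and 13 ≡ 1 (mod 4), so (3/13) = +(13/3).
Reduce top mod 3: now compute (1/3).
Reached (1/3) = 1. Collecting the sign flips along the way, the symbol is +1.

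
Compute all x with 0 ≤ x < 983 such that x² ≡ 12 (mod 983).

Since 983 ≡ 3 (mod 4), a square root of 12 is 12^((983+1)/4) = 12^246 mod 983.
Repeated squaring: 12^2≡144, 12^4≡93, 12^8≡785, 12^16≡867, 12^32≡677, 12^64≡251, 12^128≡89 (mod 983).
12^246 = 12^(128+64+32+16+4+2) ≡ 775 (mod 983).
Check: 775² = 600625 ≡ 12 (mod 983). The two roots are 208 and 775.

208, 775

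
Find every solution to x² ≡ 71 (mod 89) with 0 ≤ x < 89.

89 ≡ 1 (mod 4), so we find a root by search.
Trying successive values, 31² = 961 ≡ 71 (mod 89). The other root is 89 − 31 = 58.

31, 58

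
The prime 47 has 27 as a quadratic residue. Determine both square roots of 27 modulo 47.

11, 36

Since 47 ≡ 3 (mod 4), a square root of 27 is 27^((47+1)/4) = 27^12 mod 47.
Repeated squaring: 27^2≡24, 27^4≡12, 27^8≡3 (mod 47).
27^12 = 27^(8+4) ≡ 36 (mod 47).
Check: 36² = 1296 ≡ 27 (mod 47). The two roots are 11 and 36.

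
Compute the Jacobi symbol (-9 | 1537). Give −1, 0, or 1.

1

First reduce: -9 ≡ 1528 (mod 1537).
Pull out 2^3: since 1537 ≡ 1 (mod 8), (2/1537) = +1, so (2/1537)^3 = +1.
Reciprocity: 191 ≡ 3 and 1537 ≡ 1 (mod 4), so (191/1537) = +(1537/191).
Reduce top mod 191: now compute (9/191).
Reciprocity: 9 ≡ 1 and 191 ≡ 3 (mod 4), so (9/191) = +(191/9).
Reduce top mod 9: now compute (2/9).
Pull out 2: since 9 ≡ 1 (mod 8), (2/9) = +1.
Reached (1/9) = 1. Collecting the sign flips along the way, the symbol is +1.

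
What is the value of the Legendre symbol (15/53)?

Reciprocity: 15 ≡ 3 and 53 ≡ 1 (mod 4), so (15/53) = +(53/15).
Reduce top mod 15: now compute (8/15).
Pull out 2^3: since 15 ≡ 7 (mod 8), (2/15) = +1, so (2/15)^3 = +1.
Reached (1/15) = 1. Collecting the sign flips along the way, the symbol is +1.

1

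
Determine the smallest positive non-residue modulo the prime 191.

7

(2/191) = +1, so 2 is a residue.
(3/191) = +1, so 3 is a residue.
(4/191) = +1, so 4 is a residue.
(5/191) = +1, so 5 is a residue.
(6/191) = +1, so 6 is a residue.
(7/191) = −1, so 7 is the smallest positive non-residue mod 191.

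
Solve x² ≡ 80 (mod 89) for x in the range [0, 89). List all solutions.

13, 76

89 ≡ 1 (mod 4), so we find a root by search.
Trying successive values, 13² = 169 ≡ 80 (mod 89). The other root is 89 − 13 = 76.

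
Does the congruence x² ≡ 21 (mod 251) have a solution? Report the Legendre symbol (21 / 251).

Reciprocity: 21 ≡ 1 and 251 ≡ 3 (mod 4), so (21/251) = +(251/21).
Reduce top mod 21: now compute (20/21).
Pull out 2^2: since 21 ≡ 5 (mod 8), (2/21) = -1, so (2/21)^2 = +1.
Reciprocity: 5 ≡ 1 and 21 ≡ 1 (mod 4), so (5/21) = +(21/5).
Reduce top mod 5: now compute (1/5).
Reached (1/5) = 1. Collecting the sign flips along the way, the symbol is +1.

1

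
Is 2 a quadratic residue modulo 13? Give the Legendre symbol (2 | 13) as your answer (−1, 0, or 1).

Pull out 2: since 13 ≡ 5 (mod 8), (2/13) = -1.
Reached (1/13) = 1. Collecting the sign flips along the way, the symbol is -1.

-1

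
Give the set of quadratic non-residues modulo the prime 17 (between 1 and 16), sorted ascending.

3,5,6,7,10,11,12,14

Square k = 1,…,8 (k and 17−k give the same square):
1²=1, 2²=4, 3²=9, 4²=16, 5²≡8, 6²≡2, 7²≡15, 8²≡13 (mod 17).
The residues are {1, 2, 4, 8, 9, 13, 15, 16}; the non-residues are the remaining 8 nonzero classes.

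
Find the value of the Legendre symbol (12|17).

Pull out 2^2: since 17 ≡ 1 (mod 8), (2/17) = +1, so (2/17)^2 = +1.
Reciprocity: 3 ≡ 3 and 17 ≡ 1 (mod 4), so (3/17) = +(17/3).
Reduce top mod 3: now compute (2/3).
Pull out 2: since 3 ≡ 3 (mod 8), (2/3) = -1.
Reached (1/3) = 1. Collecting the sign flips along the way, the symbol is -1.

-1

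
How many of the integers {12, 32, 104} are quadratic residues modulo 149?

(12/149) = -1 → non-residue.
(32/149) = -1 → non-residue.
(104/149) = +1 → QR.
Total quadratic residues among the 3: 1.

1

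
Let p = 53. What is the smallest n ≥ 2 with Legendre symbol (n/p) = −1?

2

(2/53) = −1, so 2 is the smallest positive non-residue mod 53.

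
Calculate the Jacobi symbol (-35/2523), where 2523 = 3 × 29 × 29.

First reduce: -35 ≡ 2488 (mod 2523).
Pull out 2^3: since 2523 ≡ 3 (mod 8), (2/2523) = -1, so (2/2523)^3 = -1.
Reciprocity: 311 ≡ 3 and 2523 ≡ 3 (mod 4), so (311/2523) = −(2523/311).
Reduce top mod 311: now compute (35/311).
Reciprocity: 35 ≡ 3 and 311 ≡ 3 (mod 4), so (35/311) = −(311/35).
Reduce top mod 35: now compute (31/35).
Reciprocity: 31 ≡ 3 and 35 ≡ 3 (mod 4), so (31/35) = −(35/31).
Reduce top mod 31: now compute (4/31).
Pull out 2^2: since 31 ≡ 7 (mod 8), (2/31) = +1, so (2/31)^2 = +1.
Reached (1/31) = 1. Collecting the sign flips along the way, the symbol is +1.

1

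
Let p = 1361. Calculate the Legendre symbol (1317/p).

Reciprocity: 1317 ≡ 1 and 1361 ≡ 1 (mod 4), so (1317/1361) = +(1361/1317).
Reduce top mod 1317: now compute (44/1317).
Pull out 2^2: since 1317 ≡ 5 (mod 8), (2/1317) = -1, so (2/1317)^2 = +1.
Reciprocity: 11 ≡ 3 and 1317 ≡ 1 (mod 4), so (11/1317) = +(1317/11).
Reduce top mod 11: now compute (8/11).
Pull out 2^3: since 11 ≡ 3 (mod 8), (2/11) = -1, so (2/11)^3 = -1.
Reached (1/11) = 1. Collecting the sign flips along the way, the symbol is -1.

-1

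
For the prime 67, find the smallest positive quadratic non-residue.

2

(2/67) = −1, so 2 is the smallest positive non-residue mod 67.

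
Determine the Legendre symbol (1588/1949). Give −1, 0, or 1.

Pull out 2^2: since 1949 ≡ 5 (mod 8), (2/1949) = -1, so (2/1949)^2 = +1.
Reciprocity: 397 ≡ 1 and 1949 ≡ 1 (mod 4), so (397/1949) = +(1949/397).
Reduce top mod 397: now compute (361/397).
Reciprocity: 361 ≡ 1 and 397 ≡ 1 (mod 4), so (361/397) = +(397/361).
Reduce top mod 361: now compute (36/361).
Pull out 2^2: since 361 ≡ 1 (mod 8), (2/361) = +1, so (2/361)^2 = +1.
Reciprocity: 9 ≡ 1 and 361 ≡ 1 (mod 4), so (9/361) = +(361/9).
Reduce top mod 9: now compute (1/9).
Reached (1/9) = 1. Collecting the sign flips along the way, the symbol is +1.

1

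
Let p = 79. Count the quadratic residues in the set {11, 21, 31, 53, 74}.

(11/79) = +1 → QR.
(21/79) = +1 → QR.
(31/79) = +1 → QR.
(53/79) = -1 → non-residue.
(74/79) = -1 → non-residue.
Total quadratic residues among the 5: 3.

3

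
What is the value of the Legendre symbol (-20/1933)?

-1

First reduce: -20 ≡ 1913 (mod 1933).
Reciprocity: 1913 ≡ 1 and 1933 ≡ 1 (mod 4), so (1913/1933) = +(1933/1913).
Reduce top mod 1913: now compute (20/1913).
Pull out 2^2: since 1913 ≡ 1 (mod 8), (2/1913) = +1, so (2/1913)^2 = +1.
Reciprocity: 5 ≡ 1 and 1913 ≡ 1 (mod 4), so (5/1913) = +(1913/5).
Reduce top mod 5: now compute (3/5).
Reciprocity: 3 ≡ 3 and 5 ≡ 1 (mod 4), so (3/5) = +(5/3).
Reduce top mod 3: now compute (2/3).
Pull out 2: since 3 ≡ 3 (mod 8), (2/3) = -1.
Reached (1/3) = 1. Collecting the sign flips along the way, the symbol is -1.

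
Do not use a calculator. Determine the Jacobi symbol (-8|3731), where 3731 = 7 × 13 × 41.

First reduce: -8 ≡ 3723 (mod 3731).
Reciprocity: 3723 ≡ 3 and 3731 ≡ 3 (mod 4), so (3723/3731) = −(3731/3723).
Reduce top mod 3723: now compute (8/3723).
Pull out 2^3: since 3723 ≡ 3 (mod 8), (2/3723) = -1, so (2/3723)^3 = -1.
Reached (1/3723) = 1. Collecting the sign flips along the way, the symbol is +1.

1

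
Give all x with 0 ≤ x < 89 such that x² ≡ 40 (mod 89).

89 ≡ 1 (mod 4), so we find a root by search.
Trying successive values, 29² = 841 ≡ 40 (mod 89). The other root is 89 − 29 = 60.

29, 60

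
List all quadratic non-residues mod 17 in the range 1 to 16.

3, 5, 6, 7, 10, 11, 12, 14

Square k = 1,…,8 (k and 17−k give the same square):
1²=1, 2²=4, 3²=9, 4²=16, 5²≡8, 6²≡2, 7²≡15, 8²≡13 (mod 17).
The residues are {1, 2, 4, 8, 9, 13, 15, 16}; the non-residues are the remaining 8 nonzero classes.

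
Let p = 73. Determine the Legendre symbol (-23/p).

First reduce: -23 ≡ 50 (mod 73).
Pull out 2: since 73 ≡ 1 (mod 8), (2/73) = +1.
Reciprocity: 25 ≡ 1 and 73 ≡ 1 (mod 4), so (25/73) = +(73/25).
Reduce top mod 25: now compute (23/25).
Reciprocity: 23 ≡ 3 and 25 ≡ 1 (mod 4), so (23/25) = +(25/23).
Reduce top mod 23: now compute (2/23).
Pull out 2: since 23 ≡ 7 (mod 8), (2/23) = +1.
Reached (1/23) = 1. Collecting the sign flips along the way, the symbol is +1.

1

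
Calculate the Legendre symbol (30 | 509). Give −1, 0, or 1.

Euler's criterion: (30/509) ≡ 30^254 (mod 509).
30^2 ≡ 391 (mod 509)
30^4 ≡ 181 (mod 509)
30^8 ≡ 185 (mod 509)
30^16 ≡ 122 (mod 509)
30^32 ≡ 123 (mod 509)
30^64 ≡ 368 (mod 509)
30^128 ≡ 30 (mod 509)
30^254 = 30^(128+64+32+16+8+4+2) ≡ 1 (mod 509).
Result is 1, so (30/509) = 1.

1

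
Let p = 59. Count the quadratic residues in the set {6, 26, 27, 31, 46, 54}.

(6/59) = -1 → non-residue.
(26/59) = +1 → QR.
(27/59) = +1 → QR.
(31/59) = -1 → non-residue.
(46/59) = +1 → QR.
(54/59) = -1 → non-residue.
Total quadratic residues among the 6: 3.

3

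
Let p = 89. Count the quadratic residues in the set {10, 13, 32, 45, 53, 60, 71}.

(10/89) = +1 → QR.
(13/89) = -1 → non-residue.
(32/89) = +1 → QR.
(45/89) = +1 → QR.
(53/89) = +1 → QR.
(60/89) = -1 → non-residue.
(71/89) = +1 → QR.
Total quadratic residues among the 7: 5.

5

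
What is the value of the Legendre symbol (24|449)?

-1

Euler's criterion: (24/449) ≡ 24^224 (mod 449).
24^2 ≡ 127 (mod 449)
24^4 ≡ 414 (mod 449)
24^8 ≡ 327 (mod 449)
24^16 ≡ 67 (mod 449)
24^32 ≡ 448 (mod 449)
24^64 ≡ 1 (mod 449)
24^128 ≡ 1 (mod 449)
24^224 = 24^(128+64+32) ≡ 448 (mod 449).
Result is 448 ≡ −1, so (24/449) = −1.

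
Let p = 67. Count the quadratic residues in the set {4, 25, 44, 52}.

(4/67) = +1 → QR.
(25/67) = +1 → QR.
(44/67) = -1 → non-residue.
(52/67) = -1 → non-residue.
Total quadratic residues among the 4: 2.

2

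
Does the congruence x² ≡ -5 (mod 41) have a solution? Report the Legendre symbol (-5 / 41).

1

First reduce: -5 ≡ 36 (mod 41).
Pull out 2^2: since 41 ≡ 1 (mod 8), (2/41) = +1, so (2/41)^2 = +1.
Reciprocity: 9 ≡ 1 and 41 ≡ 1 (mod 4), so (9/41) = +(41/9).
Reduce top mod 9: now compute (5/9).
Reciprocity: 5 ≡ 1 and 9 ≡ 1 (mod 4), so (5/9) = +(9/5).
Reduce top mod 5: now compute (4/5).
Pull out 2^2: since 5 ≡ 5 (mod 8), (2/5) = -1, so (2/5)^2 = +1.
Reached (1/5) = 1. Collecting the sign flips along the way, the symbol is +1.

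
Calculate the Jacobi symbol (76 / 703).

0

Pull out 2^2: since 703 ≡ 7 (mod 8), (2/703) = +1, so (2/703)^2 = +1.
Reciprocity: 19 ≡ 3 and 703 ≡ 3 (mod 4), so (19/703) = −(703/19).
Reduce top mod 19: now compute (0/19).
Top reduces to 0: gcd > 1, so the symbol is 0.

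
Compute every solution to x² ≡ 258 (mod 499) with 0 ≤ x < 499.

Since 499 ≡ 3 (mod 4), a square root of 258 is 258^((499+1)/4) = 258^125 mod 499.
Repeated squaring: 258^2≡197, 258^4≡386, 258^8≡294, 258^16≡109, 258^32≡404, 258^64≡43 (mod 499).
258^125 = 258^(64+32+16+8+4+1) ≡ 106 (mod 499).
Check: 106² = 11236 ≡ 258 (mod 499). The two roots are 106 and 393.

106, 393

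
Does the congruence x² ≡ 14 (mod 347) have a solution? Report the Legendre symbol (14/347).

Euler's criterion: (14/347) ≡ 14^173 (mod 347).
14^2 ≡ 196 (mod 347)
14^4 ≡ 246 (mod 347)
14^8 ≡ 138 (mod 347)
14^16 ≡ 306 (mod 347)
14^32 ≡ 293 (mod 347)
14^64 ≡ 140 (mod 347)
14^128 ≡ 168 (mod 347)
14^173 = 14^(128+32+8+4+1) ≡ 1 (mod 347).
Result is 1, so (14/347) = 1.

1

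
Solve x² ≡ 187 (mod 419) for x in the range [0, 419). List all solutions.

Since 419 ≡ 3 (mod 4), a square root of 187 is 187^((419+1)/4) = 187^105 mod 419.
Repeated squaring: 187^2≡192, 187^4≡411, 187^8≡64, 187^16≡325, 187^32≡37, 187^64≡112 (mod 419).
187^105 = 187^(64+32+8+1) ≡ 38 (mod 419).
Check: 38² = 1444 ≡ 187 (mod 419). The two roots are 38 and 381.

38, 381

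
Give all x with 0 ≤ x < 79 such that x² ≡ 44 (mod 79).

26, 53

Since 79 ≡ 3 (mod 4), a square root of 44 is 44^((79+1)/4) = 44^20 mod 79.
Repeated squaring: 44^2≡40, 44^4≡20, 44^8≡5, 44^16≡25 (mod 79).
44^20 = 44^(16+4) ≡ 26 (mod 79).
Check: 26² = 676 ≡ 44 (mod 79). The two roots are 26 and 53.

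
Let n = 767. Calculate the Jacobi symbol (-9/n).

-1

First reduce: -9 ≡ 758 (mod 767).
Pull out 2: since 767 ≡ 7 (mod 8), (2/767) = +1.
Reciprocity: 379 ≡ 3 and 767 ≡ 3 (mod 4), so (379/767) = −(767/379).
Reduce top mod 379: now compute (9/379).
Reciprocity: 9 ≡ 1 and 379 ≡ 3 (mod 4), so (9/379) = +(379/9).
Reduce top mod 9: now compute (1/9).
Reached (1/9) = 1. Collecting the sign flips along the way, the symbol is -1.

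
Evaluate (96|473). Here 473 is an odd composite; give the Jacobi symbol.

-1

Pull out 2^5: since 473 ≡ 1 (mod 8), (2/473) = +1, so (2/473)^5 = +1.
Reciprocity: 3 ≡ 3 and 473 ≡ 1 (mod 4), so (3/473) = +(473/3).
Reduce top mod 3: now compute (2/3).
Pull out 2: since 3 ≡ 3 (mod 8), (2/3) = -1.
Reached (1/3) = 1. Collecting the sign flips along the way, the symbol is -1.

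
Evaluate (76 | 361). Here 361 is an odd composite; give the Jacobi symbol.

Pull out 2^2: since 361 ≡ 1 (mod 8), (2/361) = +1, so (2/361)^2 = +1.
Reciprocity: 19 ≡ 3 and 361 ≡ 1 (mod 4), so (19/361) = +(361/19).
Reduce top mod 19: now compute (0/19).
Top reduces to 0: gcd > 1, so the symbol is 0.

0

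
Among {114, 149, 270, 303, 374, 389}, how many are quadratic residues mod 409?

(114/409) = -1 → non-residue.
(149/409) = -1 → non-residue.
(270/409) = +1 → QR.
(303/409) = +1 → QR.
(374/409) = -1 → non-residue.
(389/409) = +1 → QR.
Total quadratic residues among the 6: 3.

3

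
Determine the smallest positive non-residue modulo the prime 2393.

(2/2393) = +1, so 2 is a residue.
(3/2393) = −1, so 3 is the smallest positive non-residue mod 2393.

3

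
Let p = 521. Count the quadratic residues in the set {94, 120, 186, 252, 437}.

(94/521) = +1 → QR.
(120/521) = -1 → non-residue.
(186/521) = -1 → non-residue.
(252/521) = -1 → non-residue.
(437/521) = +1 → QR.
Total quadratic residues among the 5: 2.

2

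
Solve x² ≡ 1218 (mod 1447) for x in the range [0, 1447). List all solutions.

612, 835

Since 1447 ≡ 3 (mod 4), a square root of 1218 is 1218^((1447+1)/4) = 1218^362 mod 1447.
Repeated squaring: 1218^2≡349, 1218^4≡253, 1218^8≡341, 1218^16≡521, 1218^32≡852, 1218^64≡957, 1218^128≡1345, 1218^256≡275 (mod 1447).
1218^362 = 1218^(256+64+32+8+2) ≡ 612 (mod 1447).
Check: 612² = 374544 ≡ 1218 (mod 1447). The two roots are 612 and 835.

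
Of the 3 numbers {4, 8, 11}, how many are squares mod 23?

(4/23) = +1 → QR.
(8/23) = +1 → QR.
(11/23) = -1 → non-residue.
Total quadratic residues among the 3: 2.

2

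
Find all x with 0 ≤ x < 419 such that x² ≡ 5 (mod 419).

Since 419 ≡ 3 (mod 4), a square root of 5 is 5^((419+1)/4) = 5^105 mod 419.
Repeated squaring: 5^2≡25, 5^4≡206, 5^8≡117, 5^16≡281, 5^32≡189, 5^64≡106 (mod 419).
5^105 = 5^(64+32+8+1) ≡ 41 (mod 419).
Check: 41² = 1681 ≡ 5 (mod 419). The two roots are 41 and 378.

41, 378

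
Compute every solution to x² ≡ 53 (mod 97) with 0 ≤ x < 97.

21, 76

97 ≡ 1 (mod 4), so we find a root by search.
Trying successive values, 21² = 441 ≡ 53 (mod 97). The other root is 97 − 21 = 76.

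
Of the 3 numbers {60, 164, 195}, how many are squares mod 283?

(60/283) = +1 → QR.
(164/283) = +1 → QR.
(195/283) = +1 → QR.
Total quadratic residues among the 3: 3.

3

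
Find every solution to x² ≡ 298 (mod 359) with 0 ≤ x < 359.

Since 359 ≡ 3 (mod 4), a square root of 298 is 298^((359+1)/4) = 298^90 mod 359.
Repeated squaring: 298^2≡131, 298^4≡288, 298^8≡15, 298^16≡225, 298^32≡6, 298^64≡36 (mod 359).
298^90 = 298^(64+16+8+2) ≡ 235 (mod 359).
Check: 235² = 55225 ≡ 298 (mod 359). The two roots are 124 and 235.

124, 235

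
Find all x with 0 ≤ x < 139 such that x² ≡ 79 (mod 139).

45, 94

Since 139 ≡ 3 (mod 4), a square root of 79 is 79^((139+1)/4) = 79^35 mod 139.
Repeated squaring: 79^2≡125, 79^4≡57, 79^8≡52, 79^16≡63, 79^32≡77 (mod 139).
79^35 = 79^(32+2+1) ≡ 45 (mod 139).
Check: 45² = 2025 ≡ 79 (mod 139). The two roots are 45 and 94.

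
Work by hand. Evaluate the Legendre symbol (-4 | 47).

Euler's criterion: (-4/47) ≡ 43^23 (mod 47).
43^2 ≡ 16 (mod 47)
43^4 ≡ 21 (mod 47)
43^8 ≡ 18 (mod 47)
43^16 ≡ 42 (mod 47)
43^23 = 43^(16+4+2+1) ≡ 46 (mod 47).
Result is 46 ≡ −1, so (-4/47) = −1.

-1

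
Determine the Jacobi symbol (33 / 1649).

1

Reciprocity: 33 ≡ 1 and 1649 ≡ 1 (mod 4), so (33/1649) = +(1649/33).
Reduce top mod 33: now compute (32/33).
Pull out 2^5: since 33 ≡ 1 (mod 8), (2/33) = +1, so (2/33)^5 = +1.
Reached (1/33) = 1. Collecting the sign flips along the way, the symbol is +1.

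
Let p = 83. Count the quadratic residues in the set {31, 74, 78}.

(31/83) = +1 → QR.
(74/83) = -1 → non-residue.
(78/83) = +1 → QR.
Total quadratic residues among the 3: 2.

2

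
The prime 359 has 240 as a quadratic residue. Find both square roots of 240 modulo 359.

75, 284

Since 359 ≡ 3 (mod 4), a square root of 240 is 240^((359+1)/4) = 240^90 mod 359.
Repeated squaring: 240^2≡160, 240^4≡111, 240^8≡115, 240^16≡301, 240^32≡133, 240^64≡98 (mod 359).
240^90 = 240^(64+16+8+2) ≡ 75 (mod 359).
Check: 75² = 5625 ≡ 240 (mod 359). The two roots are 75 and 284.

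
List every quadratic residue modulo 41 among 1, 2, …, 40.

Square k = 1,…,20 (k and 41−k give the same square):
1²=1, 2²=4, 3²=9, 4²=16, 5²=25, 6²=36, 7²≡8, 8²≡23, 9²≡40, 10²≡18, 11²≡39, 12²≡21, 13²≡5, 14²≡32, 15²≡20, 16²≡10, 17²≡2, 18²≡37, 19²≡33, 20²≡31 (mod 41).
So the quadratic residues mod 41 are {1, 2, 4, 5, 8, 9, 10, 16, 18, 20, 21, 23, 25, 31, 32, 33, 36, 37, 39, 40}.

1, 2, 4, 5, 8, 9, 10, 16, 18, 20, 21, 23, 25, 31, 32, 33, 36, 37, 39, 40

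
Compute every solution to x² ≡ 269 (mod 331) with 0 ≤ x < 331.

83, 248

Since 331 ≡ 3 (mod 4), a square root of 269 is 269^((331+1)/4) = 269^83 mod 331.
Repeated squaring: 269^2≡203, 269^4≡165, 269^8≡83, 269^16≡269, 269^32≡203, 269^64≡165 (mod 331).
269^83 = 269^(64+16+2+1) ≡ 83 (mod 331).
Check: 83² = 6889 ≡ 269 (mod 331). The two roots are 83 and 248.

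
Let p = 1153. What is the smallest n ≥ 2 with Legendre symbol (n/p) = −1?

5

(2/1153) = +1, so 2 is a residue.
(3/1153) = +1, so 3 is a residue.
(4/1153) = +1, so 4 is a residue.
(5/1153) = −1, so 5 is the smallest positive non-residue mod 1153.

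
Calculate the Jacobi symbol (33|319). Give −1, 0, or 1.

0

Reciprocity: 33 ≡ 1 and 319 ≡ 3 (mod 4), so (33/319) = +(319/33).
Reduce top mod 33: now compute (22/33).
Pull out 2: since 33 ≡ 1 (mod 8), (2/33) = +1.
Reciprocity: 11 ≡ 3 and 33 ≡ 1 (mod 4), so (11/33) = +(33/11).
Reduce top mod 11: now compute (0/11).
Top reduces to 0: gcd > 1, so the symbol is 0.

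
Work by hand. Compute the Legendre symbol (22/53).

-1

Euler's criterion: (22/53) ≡ 22^26 (mod 53).
22^2 ≡ 7 (mod 53)
22^4 ≡ 49 (mod 53)
22^8 ≡ 16 (mod 53)
22^16 ≡ 44 (mod 53)
22^26 = 22^(16+8+2) ≡ 52 (mod 53).
Result is 52 ≡ −1, so (22/53) = −1.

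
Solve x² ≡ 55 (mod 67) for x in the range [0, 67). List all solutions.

16, 51

Since 67 ≡ 3 (mod 4), a square root of 55 is 55^((67+1)/4) = 55^17 mod 67.
Repeated squaring: 55^2≡10, 55^4≡33, 55^8≡17, 55^16≡21 (mod 67).
55^17 = 55^(16+1) ≡ 16 (mod 67).
Check: 16² = 256 ≡ 55 (mod 67). The two roots are 16 and 51.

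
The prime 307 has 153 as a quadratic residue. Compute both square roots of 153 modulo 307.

Since 307 ≡ 3 (mod 4), a square root of 153 is 153^((307+1)/4) = 153^77 mod 307.
Repeated squaring: 153^2≡77, 153^4≡96, 153^8≡6, 153^16≡36, 153^32≡68, 153^64≡19 (mod 307).
153^77 = 153^(64+8+4+1) ≡ 54 (mod 307).
Check: 54² = 2916 ≡ 153 (mod 307). The two roots are 54 and 253.

54, 253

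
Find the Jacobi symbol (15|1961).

-1

Reciprocity: 15 ≡ 3 and 1961 ≡ 1 (mod 4), so (15/1961) = +(1961/15).
Reduce top mod 15: now compute (11/15).
Reciprocity: 11 ≡ 3 and 15 ≡ 3 (mod 4), so (11/15) = −(15/11).
Reduce top mod 11: now compute (4/11).
Pull out 2^2: since 11 ≡ 3 (mod 8), (2/11) = -1, so (2/11)^2 = +1.
Reached (1/11) = 1. Collecting the sign flips along the way, the symbol is -1.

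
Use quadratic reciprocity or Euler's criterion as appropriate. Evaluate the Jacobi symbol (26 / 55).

1

Pull out 2: since 55 ≡ 7 (mod 8), (2/55) = +1.
Reciprocity: 13 ≡ 1 and 55 ≡ 3 (mod 4), so (13/55) = +(55/13).
Reduce top mod 13: now compute (3/13).
Reciprocity: 3 ≡ 3 and 13 ≡ 1 (mod 4), so (3/13) = +(13/3).
Reduce top mod 3: now compute (1/3).
Reached (1/3) = 1. Collecting the sign flips along the way, the symbol is +1.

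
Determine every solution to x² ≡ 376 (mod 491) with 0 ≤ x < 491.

Since 491 ≡ 3 (mod 4), a square root of 376 is 376^((491+1)/4) = 376^123 mod 491.
Repeated squaring: 376^2≡459, 376^4≡42, 376^8≡291, 376^16≡229, 376^32≡395, 376^64≡378 (mod 491).
376^123 = 376^(64+32+16+8+2+1) ≡ 43 (mod 491).
Check: 43² = 1849 ≡ 376 (mod 491). The two roots are 43 and 448.

43, 448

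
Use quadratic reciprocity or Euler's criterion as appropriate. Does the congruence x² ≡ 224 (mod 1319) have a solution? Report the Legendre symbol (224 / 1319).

1

Pull out 2^5: since 1319 ≡ 7 (mod 8), (2/1319) = +1, so (2/1319)^5 = +1.
Reciprocity: 7 ≡ 3 and 1319 ≡ 3 (mod 4), so (7/1319) = −(1319/7).
Reduce top mod 7: now compute (3/7).
Reciprocity: 3 ≡ 3 and 7 ≡ 3 (mod 4), so (3/7) = −(7/3).
Reduce top mod 3: now compute (1/3).
Reached (1/3) = 1. Collecting the sign flips along the way, the symbol is +1.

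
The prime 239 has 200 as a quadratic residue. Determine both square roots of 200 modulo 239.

Since 239 ≡ 3 (mod 4), a square root of 200 is 200^((239+1)/4) = 200^60 mod 239.
Repeated squaring: 200^2≡87, 200^4≡160, 200^8≡27, 200^16≡12, 200^32≡144 (mod 239).
200^60 = 200^(32+16+8+4) ≡ 34 (mod 239).
Check: 34² = 1156 ≡ 200 (mod 239). The two roots are 34 and 205.

34, 205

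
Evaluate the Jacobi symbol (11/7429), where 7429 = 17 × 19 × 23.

1

Reciprocity: 11 ≡ 3 and 7429 ≡ 1 (mod 4), so (11/7429) = +(7429/11).
Reduce top mod 11: now compute (4/11).
Pull out 2^2: since 11 ≡ 3 (mod 8), (2/11) = -1, so (2/11)^2 = +1.
Reached (1/11) = 1. Collecting the sign flips along the way, the symbol is +1.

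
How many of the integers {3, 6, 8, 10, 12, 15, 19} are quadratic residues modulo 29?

(3/29) = -1 → non-residue.
(6/29) = +1 → QR.
(8/29) = -1 → non-residue.
(10/29) = -1 → non-residue.
(12/29) = -1 → non-residue.
(15/29) = -1 → non-residue.
(19/29) = -1 → non-residue.
Total quadratic residues among the 7: 1.

1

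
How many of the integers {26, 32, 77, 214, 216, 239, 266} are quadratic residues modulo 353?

(26/353) = -1 → non-residue.
(32/353) = +1 → QR.
(77/353) = -1 → non-residue.
(214/353) = -1 → non-residue.
(216/353) = -1 → non-residue.
(239/353) = -1 → non-residue.
(266/353) = -1 → non-residue.
Total quadratic residues among the 7: 1.

1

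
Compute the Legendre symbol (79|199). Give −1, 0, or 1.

1

Euler's criterion: (79/199) ≡ 79^99 (mod 199).
79^2 ≡ 72 (mod 199)
79^4 ≡ 10 (mod 199)
79^8 ≡ 100 (mod 199)
79^16 ≡ 50 (mod 199)
79^32 ≡ 112 (mod 199)
79^64 ≡ 7 (mod 199)
79^99 = 79^(64+32+2+1) ≡ 1 (mod 199).
Result is 1, so (79/199) = 1.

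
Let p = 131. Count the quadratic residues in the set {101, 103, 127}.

(101/131) = +1 → QR.
(103/131) = -1 → non-residue.
(127/131) = -1 → non-residue.
Total quadratic residues among the 3: 1.

1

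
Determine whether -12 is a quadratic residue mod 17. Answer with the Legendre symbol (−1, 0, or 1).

Euler's criterion: (-12/17) ≡ 5^8 (mod 17).
5^2 ≡ 8 (mod 17)
5^4 ≡ 13 (mod 17)
5^8 ≡ 16 (mod 17)
5^8 = 5^(8) ≡ 16 (mod 17).
Result is 16 ≡ −1, so (-12/17) = −1.

-1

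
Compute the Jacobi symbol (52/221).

Pull out 2^2: since 221 ≡ 5 (mod 8), (2/221) = -1, so (2/221)^2 = +1.
Reciprocity: 13 ≡ 1 and 221 ≡ 1 (mod 4), so (13/221) = +(221/13).
Reduce top mod 13: now compute (0/13).
Top reduces to 0: gcd > 1, so the symbol is 0.

0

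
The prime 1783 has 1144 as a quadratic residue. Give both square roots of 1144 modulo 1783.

Since 1783 ≡ 3 (mod 4), a square root of 1144 is 1144^((1783+1)/4) = 1144^446 mod 1783.
Repeated squaring: 1144^2≡14, 1144^4≡196, 1144^8≡973, 1144^16≡1739, 1144^32≡153, 1144^64≡230, 1144^128≡1193, 1144^256≡415 (mod 1783).
1144^446 = 1144^(256+128+32+16+8+4+2) ≡ 167 (mod 1783).
Check: 167² = 27889 ≡ 1144 (mod 1783). The two roots are 167 and 1616.

167, 1616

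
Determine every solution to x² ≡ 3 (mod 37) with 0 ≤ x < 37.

37 ≡ 1 (mod 4), so we find a root by search.
Trying successive values, 15² = 225 ≡ 3 (mod 37). The other root is 37 − 15 = 22.

15, 22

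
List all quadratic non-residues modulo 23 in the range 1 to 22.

Square k = 1,…,11 (k and 23−k give the same square):
1²=1, 2²=4, 3²=9, 4²=16, 5²≡2, 6²≡13, 7²≡3, 8²≡18, 9²≡12, 10²≡8, 11²≡6 (mod 23).
The residues are {1, 2, 3, 4, 6, 8, 9, 12, 13, 16, 18}; the non-residues are the remaining 11 nonzero classes.

5, 7, 10, 11, 14, 15, 17, 19, 20, 21, 22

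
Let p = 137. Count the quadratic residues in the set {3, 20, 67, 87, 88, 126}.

3

(3/137) = -1 → non-residue.
(20/137) = -1 → non-residue.
(67/137) = -1 → non-residue.
(87/137) = +1 → QR.
(88/137) = +1 → QR.
(126/137) = +1 → QR.
Total quadratic residues among the 6: 3.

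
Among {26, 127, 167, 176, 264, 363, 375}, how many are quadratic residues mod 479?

(26/479) = -1 → non-residue.
(127/479) = -1 → non-residue.
(167/479) = +1 → QR.
(176/479) = +1 → QR.
(264/479) = +1 → QR.
(363/479) = +1 → QR.
(375/479) = +1 → QR.
Total quadratic residues among the 7: 5.

5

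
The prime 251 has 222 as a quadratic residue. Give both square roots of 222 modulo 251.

Since 251 ≡ 3 (mod 4), a square root of 222 is 222^((251+1)/4) = 222^63 mod 251.
Repeated squaring: 222^2≡88, 222^4≡214, 222^8≡114, 222^16≡195, 222^32≡124 (mod 251).
222^63 = 222^(32+16+8+4+2+1) ≡ 67 (mod 251).
Check: 67² = 4489 ≡ 222 (mod 251). The two roots are 67 and 184.

67, 184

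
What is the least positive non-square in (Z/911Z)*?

(2/911) = +1, so 2 is a residue.
(3/911) = +1, so 3 is a residue.
(4/911) = +1, so 4 is a residue.
(5/911) = +1, so 5 is a residue.
(6/911) = +1, so 6 is a residue.
(7/911) = −1, so 7 is the smallest positive non-residue mod 911.

7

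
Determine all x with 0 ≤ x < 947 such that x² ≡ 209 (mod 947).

34, 913

Since 947 ≡ 3 (mod 4), a square root of 209 is 209^((947+1)/4) = 209^237 mod 947.
Repeated squaring: 209^2≡119, 209^4≡903, 209^8≡42, 209^16≡817, 209^32≡801, 209^64≡482, 209^128≡309 (mod 947).
209^237 = 209^(128+64+32+8+4+1) ≡ 34 (mod 947).
Check: 34² = 1156 ≡ 209 (mod 947). The two roots are 34 and 913.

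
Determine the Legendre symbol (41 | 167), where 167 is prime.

Euler's criterion: (41/167) ≡ 41^83 (mod 167).
41^2 ≡ 11 (mod 167)
41^4 ≡ 121 (mod 167)
41^8 ≡ 112 (mod 167)
41^16 ≡ 19 (mod 167)
41^32 ≡ 27 (mod 167)
41^64 ≡ 61 (mod 167)
41^83 = 41^(64+16+2+1) ≡ 166 (mod 167).
Result is 166 ≡ −1, so (41/167) = −1.

-1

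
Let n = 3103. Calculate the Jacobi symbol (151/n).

1

Reciprocity: 151 ≡ 3 and 3103 ≡ 3 (mod 4), so (151/3103) = −(3103/151).
Reduce top mod 151: now compute (83/151).
Reciprocity: 83 ≡ 3 and 151 ≡ 3 (mod 4), so (83/151) = −(151/83).
Reduce top mod 83: now compute (68/83).
Pull out 2^2: since 83 ≡ 3 (mod 8), (2/83) = -1, so (2/83)^2 = +1.
Reciprocity: 17 ≡ 1 and 83 ≡ 3 (mod 4), so (17/83) = +(83/17).
Reduce top mod 17: now compute (15/17).
Reciprocity: 15 ≡ 3 and 17 ≡ 1 (mod 4), so (15/17) = +(17/15).
Reduce top mod 15: now compute (2/15).
Pull out 2: since 15 ≡ 7 (mod 8), (2/15) = +1.
Reached (1/15) = 1. Collecting the sign flips along the way, the symbol is +1.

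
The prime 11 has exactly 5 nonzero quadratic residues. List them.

Square k = 1,…,5 (k and 11−k give the same square):
1²=1, 2²=4, 3²=9, 4²≡5, 5²≡3 (mod 11).
So the quadratic residues mod 11 are {1, 3, 4, 5, 9}.

1,3,4,5,9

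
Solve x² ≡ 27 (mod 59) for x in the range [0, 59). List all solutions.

Since 59 ≡ 3 (mod 4), a square root of 27 is 27^((59+1)/4) = 27^15 mod 59.
Repeated squaring: 27^2≡21, 27^4≡28, 27^8≡17 (mod 59).
27^15 = 27^(8+4+2+1) ≡ 26 (mod 59).
Check: 26² = 676 ≡ 27 (mod 59). The two roots are 26 and 33.

26, 33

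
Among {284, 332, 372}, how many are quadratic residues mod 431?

(284/431) = -1 → non-residue.
(332/431) = -1 → non-residue.
(372/431) = -1 → non-residue.
Total quadratic residues among the 3: 0.

0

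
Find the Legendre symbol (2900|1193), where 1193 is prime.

1

First reduce: 2900 ≡ 514 (mod 1193).
Pull out 2: since 1193 ≡ 1 (mod 8), (2/1193) = +1.
Reciprocity: 257 ≡ 1 and 1193 ≡ 1 (mod 4), so (257/1193) = +(1193/257).
Reduce top mod 257: now compute (165/257).
Reciprocity: 165 ≡ 1 and 257 ≡ 1 (mod 4), so (165/257) = +(257/165).
Reduce top mod 165: now compute (92/165).
Pull out 2^2: since 165 ≡ 5 (mod 8), (2/165) = -1, so (2/165)^2 = +1.
Reciprocity: 23 ≡ 3 and 165 ≡ 1 (mod 4), so (23/165) = +(165/23).
Reduce top mod 23: now compute (4/23).
Pull out 2^2: since 23 ≡ 7 (mod 8), (2/23) = +1, so (2/23)^2 = +1.
Reached (1/23) = 1. Collecting the sign flips along the way, the symbol is +1.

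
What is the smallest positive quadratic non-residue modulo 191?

7

(2/191) = +1, so 2 is a residue.
(3/191) = +1, so 3 is a residue.
(4/191) = +1, so 4 is a residue.
(5/191) = +1, so 5 is a residue.
(6/191) = +1, so 6 is a residue.
(7/191) = −1, so 7 is the smallest positive non-residue mod 191.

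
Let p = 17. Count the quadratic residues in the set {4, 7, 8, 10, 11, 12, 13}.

(4/17) = +1 → QR.
(7/17) = -1 → non-residue.
(8/17) = +1 → QR.
(10/17) = -1 → non-residue.
(11/17) = -1 → non-residue.
(12/17) = -1 → non-residue.
(13/17) = +1 → QR.
Total quadratic residues among the 7: 3.

3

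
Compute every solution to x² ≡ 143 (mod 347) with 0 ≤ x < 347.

166, 181

Since 347 ≡ 3 (mod 4), a square root of 143 is 143^((347+1)/4) = 143^87 mod 347.
Repeated squaring: 143^2≡323, 143^4≡229, 143^8≡44, 143^16≡201, 143^32≡149, 143^64≡340 (mod 347).
143^87 = 143^(64+16+4+2+1) ≡ 181 (mod 347).
Check: 181² = 32761 ≡ 143 (mod 347). The two roots are 166 and 181.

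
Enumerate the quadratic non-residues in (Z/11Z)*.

2 6 7 8 10

Square k = 1,…,5 (k and 11−k give the same square):
1²=1, 2²=4, 3²=9, 4²≡5, 5²≡3 (mod 11).
The residues are {1, 3, 4, 5, 9}; the non-residues are the remaining 5 nonzero classes.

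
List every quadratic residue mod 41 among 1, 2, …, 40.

Square k = 1,…,20 (k and 41−k give the same square):
1²=1, 2²=4, 3²=9, 4²=16, 5²=25, 6²=36, 7²≡8, 8²≡23, 9²≡40, 10²≡18, 11²≡39, 12²≡21, 13²≡5, 14²≡32, 15²≡20, 16²≡10, 17²≡2, 18²≡37, 19²≡33, 20²≡31 (mod 41).
So the quadratic residues mod 41 are {1, 2, 4, 5, 8, 9, 10, 16, 18, 20, 21, 23, 25, 31, 32, 33, 36, 37, 39, 40}.

1, 2, 4, 5, 8, 9, 10, 16, 18, 20, 21, 23, 25, 31, 32, 33, 36, 37, 39, 40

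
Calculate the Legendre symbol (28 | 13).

Euler's criterion: (28/13) ≡ 2^6 (mod 13).
2^2 ≡ 4 (mod 13)
2^4 ≡ 3 (mod 13)
2^6 = 2^(4+2) ≡ 12 (mod 13).
Result is 12 ≡ −1, so (28/13) = −1.

-1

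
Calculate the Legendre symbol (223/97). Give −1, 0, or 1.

-1

Euler's criterion: (223/97) ≡ 29^48 (mod 97).
29^2 ≡ 65 (mod 97)
29^4 ≡ 54 (mod 97)
29^8 ≡ 6 (mod 97)
29^16 ≡ 36 (mod 97)
29^32 ≡ 35 (mod 97)
29^48 = 29^(32+16) ≡ 96 (mod 97).
Result is 96 ≡ −1, so (223/97) = −1.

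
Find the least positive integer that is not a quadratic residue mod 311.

11

(2/311) = +1, so 2 is a residue.
(3/311) = +1, so 3 is a residue.
(4/311) = +1, so 4 is a residue.
(5/311) = +1, so 5 is a residue.
(6/311) = +1, so 6 is a residue.
(7/311) = +1, so 7 is a residue.
(8/311) = +1, so 8 is a residue.
(9/311) = +1, so 9 is a residue.
(10/311) = +1, so 10 is a residue.
(11/311) = −1, so 11 is the smallest positive non-residue mod 311.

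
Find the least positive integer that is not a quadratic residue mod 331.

2

(2/331) = −1, so 2 is the smallest positive non-residue mod 331.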